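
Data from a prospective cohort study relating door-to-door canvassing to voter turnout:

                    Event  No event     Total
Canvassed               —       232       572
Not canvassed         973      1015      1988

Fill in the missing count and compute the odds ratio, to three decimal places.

1.529

The missing cell is in the exposed row: 572 − 232 = 340.
So a = 340, b = 232, c = 973, d = 1015.
OR = (a·d)/(b·c) = (340 × 1015) / (232 × 973) = 345100 / 225736 = 1.52878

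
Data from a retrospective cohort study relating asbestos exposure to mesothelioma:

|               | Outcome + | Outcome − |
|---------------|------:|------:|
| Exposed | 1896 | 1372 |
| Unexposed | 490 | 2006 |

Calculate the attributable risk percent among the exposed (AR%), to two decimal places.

66.16

Cells: a = 1896, b = 1372, c = 490, d = 2006.
Risk in exposed = 1896/3268 = 0.58017; risk in unexposed = 490/2496 = 0.19631.
RR = 0.58017/0.19631 = 2.95532
AR% = (RR − 1)/RR × 100 = (2.95532 − 1)/2.95532 × 100 = 66.1627%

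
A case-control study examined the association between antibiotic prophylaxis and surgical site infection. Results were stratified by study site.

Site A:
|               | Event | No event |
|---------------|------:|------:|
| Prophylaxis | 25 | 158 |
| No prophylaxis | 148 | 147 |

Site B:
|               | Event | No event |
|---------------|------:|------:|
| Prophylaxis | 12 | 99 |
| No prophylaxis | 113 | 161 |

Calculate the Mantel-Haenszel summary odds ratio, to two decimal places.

OR_MH = Σ(aᵢdᵢ/nᵢ) / Σ(bᵢcᵢ/nᵢ), where nᵢ is the stratum total.
Stratum 1 (Site A): n = 478; a·d/n = 25·147/478 = 7.6883; b·c/n = 158·148/478 = 48.9205
Stratum 2 (Site B): n = 385; a·d/n = 12·161/385 = 5.0182; b·c/n = 99·113/385 = 29.0571
OR_MH = (7.6883 + 5.0182) / (48.9205 + 29.0571) = 12.7065 / 77.9776 = 0.16295

0.16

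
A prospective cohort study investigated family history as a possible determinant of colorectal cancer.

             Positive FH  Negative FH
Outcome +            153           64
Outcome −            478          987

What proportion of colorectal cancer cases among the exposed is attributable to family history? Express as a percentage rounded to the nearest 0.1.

74.9

Reading the table with exposure as columns: a = 153 (Positive FH, case), b = 478 (Positive FH, non-case), c = 64 (Negative FH, case), d = 987.
Risk in exposed = 153/631 = 0.24247; risk in unexposed = 64/1051 = 0.06089.
RR = 0.24247/0.06089 = 3.98185
AR% = (RR − 1)/RR × 100 = (3.98185 − 1)/3.98185 × 100 = 74.8860%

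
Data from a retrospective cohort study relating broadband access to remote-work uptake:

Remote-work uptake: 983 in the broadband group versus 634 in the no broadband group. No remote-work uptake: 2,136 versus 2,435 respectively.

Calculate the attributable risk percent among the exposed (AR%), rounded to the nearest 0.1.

From the description: a = 983, b = 2136, c = 634, d = 2435.
Risk in exposed = 983/3119 = 0.31517; risk in unexposed = 634/3069 = 0.20658.
RR = 0.31517/0.20658 = 1.52562
AR% = (RR − 1)/RR × 100 = (1.52562 − 1)/1.52562 × 100 = 34.4528%

34.5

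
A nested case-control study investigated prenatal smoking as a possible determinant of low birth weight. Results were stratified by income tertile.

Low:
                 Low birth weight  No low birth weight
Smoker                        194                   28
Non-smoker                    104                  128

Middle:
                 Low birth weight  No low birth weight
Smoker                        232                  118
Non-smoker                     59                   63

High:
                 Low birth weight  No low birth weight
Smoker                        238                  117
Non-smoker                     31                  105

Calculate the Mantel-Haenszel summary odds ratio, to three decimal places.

4.783

OR_MH = Σ(aᵢdᵢ/nᵢ) / Σ(bᵢcᵢ/nᵢ), where nᵢ is the stratum total.
Stratum 1 (Low): n = 454; a·d/n = 194·128/454 = 54.6960; b·c/n = 28·104/454 = 6.4141
Stratum 2 (Middle): n = 472; a·d/n = 232·63/472 = 30.9661; b·c/n = 118·59/472 = 14.7500
Stratum 3 (High): n = 491; a·d/n = 238·105/491 = 50.8961; b·c/n = 117·31/491 = 7.3870
OR_MH = (54.6960 + 30.9661 + 50.8961) / (6.4141 + 14.7500 + 7.3870) = 136.5583 / 28.5511 = 4.78295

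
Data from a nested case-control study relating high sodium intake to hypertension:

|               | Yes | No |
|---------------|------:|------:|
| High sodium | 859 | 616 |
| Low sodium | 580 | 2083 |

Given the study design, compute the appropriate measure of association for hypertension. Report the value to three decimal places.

Cells: a = 859, b = 616, c = 580, d = 2083.
This is a nested case-control study: participants were sampled on outcome status, so risks in the source population cannot be estimated directly — relative risk is not valid here. The odds ratio is the appropriate measure.
OR = (a·d)/(b·c) = (859 × 2083) / (616 × 580) = 1789297 / 357280 = 5.00811

5.008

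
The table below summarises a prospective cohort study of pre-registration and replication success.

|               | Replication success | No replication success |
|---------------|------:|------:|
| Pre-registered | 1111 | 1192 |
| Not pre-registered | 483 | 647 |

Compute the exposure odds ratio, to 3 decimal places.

Cells: a = 1111, b = 1192, c = 483, d = 647.
OR = (a·d)/(b·c) = (1111 × 647) / (1192 × 483) = 718817 / 575736 = 1.24852
The odds of replication success are about 1.25 times as high in the pre-registered group.

1.249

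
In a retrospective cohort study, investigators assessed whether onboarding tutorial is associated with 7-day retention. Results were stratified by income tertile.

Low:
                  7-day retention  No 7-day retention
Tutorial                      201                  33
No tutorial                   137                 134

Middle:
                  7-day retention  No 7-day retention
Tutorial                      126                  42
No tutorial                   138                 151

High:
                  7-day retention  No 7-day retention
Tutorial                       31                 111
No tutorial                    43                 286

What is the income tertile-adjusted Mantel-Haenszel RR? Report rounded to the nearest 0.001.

1.645

RR_MH = Σ(aᵢ·n₀ᵢ/nᵢ) / Σ(cᵢ·n₁ᵢ/nᵢ), with n₁ᵢ = aᵢ+bᵢ (exposed), n₀ᵢ = cᵢ+dᵢ (unexposed), nᵢ = n₁ᵢ+n₀ᵢ.
Stratum 1 (Low): n₁ = 234, n₀ = 271, n = 505; a·n₀/n = 201·271/505 = 107.8634; c·n₁/n = 137·234/505 = 63.4812
Stratum 2 (Middle): n₁ = 168, n₀ = 289, n = 457; a·n₀/n = 126·289/457 = 79.6805; c·n₁/n = 138·168/457 = 50.7309
Stratum 3 (High): n₁ = 142, n₀ = 329, n = 471; a·n₀/n = 31·329/471 = 21.6539; c·n₁/n = 43·142/471 = 12.9639
RR_MH = (107.8634 + 79.6805 + 21.6539) / (63.4812 + 50.7309 + 12.9639) = 209.1978 / 127.1759 = 1.64495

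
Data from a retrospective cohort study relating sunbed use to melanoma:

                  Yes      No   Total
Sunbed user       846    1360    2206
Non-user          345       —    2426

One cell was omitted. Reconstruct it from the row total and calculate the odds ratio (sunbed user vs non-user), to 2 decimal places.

3.75

The missing cell is in the unexposed row: 2426 − 345 = 2081.
So a = 846, b = 1360, c = 345, d = 2081.
OR = (a·d)/(b·c) = (846 × 2081) / (1360 × 345) = 1760526 / 469200 = 3.75219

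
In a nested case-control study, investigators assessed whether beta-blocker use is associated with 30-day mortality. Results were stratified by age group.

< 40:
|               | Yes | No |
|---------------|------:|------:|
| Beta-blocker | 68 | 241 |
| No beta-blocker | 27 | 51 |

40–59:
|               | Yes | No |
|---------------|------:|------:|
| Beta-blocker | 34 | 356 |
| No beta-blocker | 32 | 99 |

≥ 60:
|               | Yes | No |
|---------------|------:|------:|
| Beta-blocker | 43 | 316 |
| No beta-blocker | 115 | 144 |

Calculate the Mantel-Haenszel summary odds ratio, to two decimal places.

0.26

OR_MH = Σ(aᵢdᵢ/nᵢ) / Σ(bᵢcᵢ/nᵢ), where nᵢ is the stratum total.
Stratum 1 (< 40): n = 387; a·d/n = 68·51/387 = 8.9612; b·c/n = 241·27/387 = 16.8140
Stratum 2 (40–59): n = 521; a·d/n = 34·99/521 = 6.4607; b·c/n = 356·32/521 = 21.8656
Stratum 3 (≥ 60): n = 618; a·d/n = 43·144/618 = 10.0194; b·c/n = 316·115/618 = 58.8026
OR_MH = (8.9612 + 6.4607 + 10.0194) / (16.8140 + 21.8656 + 58.8026) = 25.4413 / 97.4822 = 0.26098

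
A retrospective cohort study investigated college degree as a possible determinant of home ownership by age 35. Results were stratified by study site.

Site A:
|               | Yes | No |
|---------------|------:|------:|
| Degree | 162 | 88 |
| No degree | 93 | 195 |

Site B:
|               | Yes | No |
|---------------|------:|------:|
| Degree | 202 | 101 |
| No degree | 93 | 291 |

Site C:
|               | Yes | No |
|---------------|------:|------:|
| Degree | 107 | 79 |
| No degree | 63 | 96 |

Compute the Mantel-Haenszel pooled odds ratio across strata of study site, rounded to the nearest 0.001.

OR_MH = Σ(aᵢdᵢ/nᵢ) / Σ(bᵢcᵢ/nᵢ), where nᵢ is the stratum total.
Stratum 1 (Site A): n = 538; a·d/n = 162·195/538 = 58.7175; b·c/n = 88·93/538 = 15.2119
Stratum 2 (Site B): n = 687; a·d/n = 202·291/687 = 85.5633; b·c/n = 101·93/687 = 13.6725
Stratum 3 (Site C): n = 345; a·d/n = 107·96/345 = 29.7739; b·c/n = 79·63/345 = 14.4261
OR_MH = (58.7175 + 85.5633 + 29.7739) / (15.2119 + 13.6725 + 14.4261) = 174.0547 / 43.3105 = 4.01877

4.019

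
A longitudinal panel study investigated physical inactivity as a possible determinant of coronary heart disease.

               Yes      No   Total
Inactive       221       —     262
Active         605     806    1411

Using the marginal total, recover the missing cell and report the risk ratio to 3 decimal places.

The missing cell is in the exposed row: 262 − 221 = 41.
So a = 221, b = 41, c = 605, d = 806.
RR = [a/(a+b)] / [c/(c+d)] = (221/262) / (605/1411) = 0.84351/0.42877 = 1.96726

1.967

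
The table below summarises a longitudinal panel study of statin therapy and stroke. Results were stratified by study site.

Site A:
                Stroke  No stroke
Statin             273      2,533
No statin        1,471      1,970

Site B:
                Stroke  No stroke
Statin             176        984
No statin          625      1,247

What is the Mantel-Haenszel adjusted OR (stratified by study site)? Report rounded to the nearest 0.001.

0.198

OR_MH = Σ(aᵢdᵢ/nᵢ) / Σ(bᵢcᵢ/nᵢ), where nᵢ is the stratum total.
Stratum 1 (Site A): n = 6247; a·d/n = 273·1970/6247 = 86.0909; b·c/n = 2533·1471/6247 = 596.4532
Stratum 2 (Site B): n = 3032; a·d/n = 176·1247/3032 = 72.3852; b·c/n = 984·625/3032 = 202.8364
OR_MH = (86.0909 + 72.3852) / (596.4532 + 202.8364) = 158.4761 / 799.2896 = 0.19827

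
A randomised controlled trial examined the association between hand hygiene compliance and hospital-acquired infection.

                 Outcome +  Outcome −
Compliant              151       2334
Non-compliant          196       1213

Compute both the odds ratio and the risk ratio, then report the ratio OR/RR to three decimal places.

Cells: a = 151, b = 2334, c = 196, d = 1213.
OR = (151·1213)/(2334·196) = 183163/457464 = 0.40039
Risk in exposed = 151/2485 = 0.06076; risk in unexposed = 196/1409 = 0.13911; RR = 0.43682
OR/RR = 0.40039 / 0.43682 = 0.91659
The outcome is not rare, so the OR lies further from 1 than the RR.

0.917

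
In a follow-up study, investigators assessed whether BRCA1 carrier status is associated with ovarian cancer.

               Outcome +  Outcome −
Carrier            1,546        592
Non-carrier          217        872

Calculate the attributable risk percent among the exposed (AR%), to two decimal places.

Cells: a = 1546, b = 592, c = 217, d = 872.
Risk in exposed = 1546/2138 = 0.72311; risk in unexposed = 217/1089 = 0.19927.
RR = 0.72311/0.19927 = 3.62886
AR% = (RR − 1)/RR × 100 = (3.62886 − 1)/3.62886 × 100 = 72.4431%

72.44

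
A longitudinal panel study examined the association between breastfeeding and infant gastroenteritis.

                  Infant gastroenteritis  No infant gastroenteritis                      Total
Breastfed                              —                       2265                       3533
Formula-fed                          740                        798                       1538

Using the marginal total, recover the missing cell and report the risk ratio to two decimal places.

The missing cell is in the exposed row: 3533 − 2265 = 1268.
So a = 1268, b = 2265, c = 740, d = 798.
RR = [a/(a+b)] / [c/(c+d)] = (1268/3533) / (740/1538) = 0.35890/0.48114 = 0.74593

0.75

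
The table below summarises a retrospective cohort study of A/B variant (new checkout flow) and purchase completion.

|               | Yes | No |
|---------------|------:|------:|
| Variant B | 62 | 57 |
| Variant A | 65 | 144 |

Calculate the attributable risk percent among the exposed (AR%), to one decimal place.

Cells: a = 62, b = 57, c = 65, d = 144.
Risk in exposed = 62/119 = 0.52101; risk in unexposed = 65/209 = 0.31100.
RR = 0.52101/0.31100 = 1.67524
AR% = (RR − 1)/RR × 100 = (1.67524 − 1)/1.67524 × 100 = 40.3071%

40.3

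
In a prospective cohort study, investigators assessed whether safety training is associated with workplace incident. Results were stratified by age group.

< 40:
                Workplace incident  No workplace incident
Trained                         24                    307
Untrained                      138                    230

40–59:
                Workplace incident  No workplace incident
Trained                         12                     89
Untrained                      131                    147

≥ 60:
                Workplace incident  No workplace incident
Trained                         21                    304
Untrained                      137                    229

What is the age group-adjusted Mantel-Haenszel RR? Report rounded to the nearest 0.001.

RR_MH = Σ(aᵢ·n₀ᵢ/nᵢ) / Σ(cᵢ·n₁ᵢ/nᵢ), with n₁ᵢ = aᵢ+bᵢ (exposed), n₀ᵢ = cᵢ+dᵢ (unexposed), nᵢ = n₁ᵢ+n₀ᵢ.
Stratum 1 (< 40): n₁ = 331, n₀ = 368, n = 699; a·n₀/n = 24·368/699 = 12.6352; c·n₁/n = 138·331/699 = 65.3476
Stratum 2 (40–59): n₁ = 101, n₀ = 278, n = 379; a·n₀/n = 12·278/379 = 8.8021; c·n₁/n = 131·101/379 = 34.9103
Stratum 3 (≥ 60): n₁ = 325, n₀ = 366, n = 691; a·n₀/n = 21·366/691 = 11.1230; c·n₁/n = 137·325/691 = 64.4356
RR_MH = (12.6352 + 8.8021 + 11.1230) / (65.3476 + 34.9103 + 64.4356) = 32.5603 / 164.6935 = 0.19770

0.198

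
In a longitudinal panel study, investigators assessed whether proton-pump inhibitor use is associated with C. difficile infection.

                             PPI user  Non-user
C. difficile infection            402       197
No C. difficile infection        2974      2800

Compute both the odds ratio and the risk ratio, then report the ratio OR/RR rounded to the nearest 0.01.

Reading the table with exposure as columns: a = 402 (PPI user, case), b = 2974 (PPI user, non-case), c = 197 (Non-user, case), d = 2800.
OR = (402·2800)/(2974·197) = 1125600/585878 = 1.92122
Risk in exposed = 402/3376 = 0.11908; risk in unexposed = 197/2997 = 0.06573; RR = 1.81152
OR/RR = 1.92122 / 1.81152 = 1.06055
The outcome is not rare, so the OR lies further from 1 than the RR.

1.06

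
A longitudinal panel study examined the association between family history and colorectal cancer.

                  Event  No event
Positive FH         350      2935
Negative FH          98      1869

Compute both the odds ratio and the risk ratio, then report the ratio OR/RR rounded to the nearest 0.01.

1.06

Cells: a = 350, b = 2935, c = 98, d = 1869.
OR = (350·1869)/(2935·98) = 654150/287630 = 2.27428
Risk in exposed = 350/3285 = 0.10654; risk in unexposed = 98/1967 = 0.04982; RR = 2.13851
OR/RR = 2.27428 / 2.13851 = 1.06349
The outcome is not rare, so the OR lies further from 1 than the RR.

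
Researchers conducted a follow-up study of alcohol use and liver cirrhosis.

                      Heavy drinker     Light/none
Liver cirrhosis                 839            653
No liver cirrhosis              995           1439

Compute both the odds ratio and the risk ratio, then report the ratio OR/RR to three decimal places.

Reading the table with exposure as columns: a = 839 (Heavy drinker, case), b = 995 (Heavy drinker, non-case), c = 653 (Light/none, case), d = 1439.
OR = (839·1439)/(995·653) = 1207321/649735 = 1.85817
Risk in exposed = 839/1834 = 0.45747; risk in unexposed = 653/2092 = 0.31214; RR = 1.46559
OR/RR = 1.85817 / 1.46559 = 1.26787
The outcome is not rare, so the OR lies further from 1 than the RR.

1.268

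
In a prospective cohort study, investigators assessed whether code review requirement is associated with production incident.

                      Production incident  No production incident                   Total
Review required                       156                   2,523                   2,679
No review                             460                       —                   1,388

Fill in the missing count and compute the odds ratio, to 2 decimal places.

The missing cell is in the unexposed row: 1388 − 460 = 928.
So a = 156, b = 2523, c = 460, d = 928.
OR = (a·d)/(b·c) = (156 × 928) / (2523 × 460) = 144768 / 1160580 = 0.12474

0.12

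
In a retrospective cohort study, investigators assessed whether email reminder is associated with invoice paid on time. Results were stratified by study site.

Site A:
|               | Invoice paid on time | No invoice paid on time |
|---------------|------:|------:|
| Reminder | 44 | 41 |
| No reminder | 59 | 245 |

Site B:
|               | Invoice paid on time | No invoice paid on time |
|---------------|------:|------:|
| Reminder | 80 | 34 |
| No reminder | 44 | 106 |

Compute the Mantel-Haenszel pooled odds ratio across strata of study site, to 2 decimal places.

OR_MH = Σ(aᵢdᵢ/nᵢ) / Σ(bᵢcᵢ/nᵢ), where nᵢ is the stratum total.
Stratum 1 (Site A): n = 389; a·d/n = 44·245/389 = 27.7121; b·c/n = 41·59/389 = 6.2185
Stratum 2 (Site B): n = 264; a·d/n = 80·106/264 = 32.1212; b·c/n = 34·44/264 = 5.6667
OR_MH = (27.7121 + 32.1212) / (6.2185 + 5.6667) = 59.8333 / 11.8852 = 5.03428

5.03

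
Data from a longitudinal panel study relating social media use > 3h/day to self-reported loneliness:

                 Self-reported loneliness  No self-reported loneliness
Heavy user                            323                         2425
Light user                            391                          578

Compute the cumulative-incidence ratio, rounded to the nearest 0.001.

0.291

Cells: a = 323, b = 2425, c = 391, d = 578.
Risk in exposed = 323/2748 = 0.11754; risk in unexposed = 391/969 = 0.40351.
RR = 0.11754 / 0.40351 = 0.29129
The risk is 71% lower among the exposed than among the unexposed.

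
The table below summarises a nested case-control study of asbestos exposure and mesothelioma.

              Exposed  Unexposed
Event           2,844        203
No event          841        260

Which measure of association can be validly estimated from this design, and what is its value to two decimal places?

Reading the table with exposure as columns: a = 2844 (Exposed, case), b = 841 (Exposed, non-case), c = 203 (Unexposed, case), d = 260.
This is a nested case-control study: participants were sampled on outcome status, so risks in the source population cannot be estimated directly — relative risk is not valid here. The odds ratio is the appropriate measure.
OR = (a·d)/(b·c) = (2844 × 260) / (841 × 203) = 739440 / 170723 = 4.33123

4.33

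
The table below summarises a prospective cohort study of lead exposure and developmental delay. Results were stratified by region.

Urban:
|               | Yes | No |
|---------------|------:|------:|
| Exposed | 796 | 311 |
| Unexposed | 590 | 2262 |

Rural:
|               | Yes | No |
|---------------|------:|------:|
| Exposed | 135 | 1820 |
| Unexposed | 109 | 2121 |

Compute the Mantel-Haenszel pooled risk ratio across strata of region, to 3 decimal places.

2.989

RR_MH = Σ(aᵢ·n₀ᵢ/nᵢ) / Σ(cᵢ·n₁ᵢ/nᵢ), with n₁ᵢ = aᵢ+bᵢ (exposed), n₀ᵢ = cᵢ+dᵢ (unexposed), nᵢ = n₁ᵢ+n₀ᵢ.
Stratum 1 (Urban): n₁ = 1107, n₀ = 2852, n = 3959; a·n₀/n = 796·2852/3959 = 573.4256; c·n₁/n = 590·1107/3959 = 164.9735
Stratum 2 (Rural): n₁ = 1955, n₀ = 2230, n = 4185; a·n₀/n = 135·2230/4185 = 71.9355; c·n₁/n = 109·1955/4185 = 50.9188
RR_MH = (573.4256 + 71.9355) / (164.9735 + 50.9188) = 645.3611 / 215.8922 = 2.98927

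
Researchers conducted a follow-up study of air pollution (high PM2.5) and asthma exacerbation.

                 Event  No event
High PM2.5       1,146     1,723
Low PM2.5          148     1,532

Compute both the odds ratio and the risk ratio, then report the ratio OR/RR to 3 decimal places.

1.518

Cells: a = 1146, b = 1723, c = 148, d = 1532.
OR = (1146·1532)/(1723·148) = 1755672/255004 = 6.88488
Risk in exposed = 1146/2869 = 0.39944; risk in unexposed = 148/1680 = 0.08810; RR = 4.53421
OR/RR = 6.88488 / 4.53421 = 1.51843
The outcome is not rare, so the OR lies further from 1 than the RR.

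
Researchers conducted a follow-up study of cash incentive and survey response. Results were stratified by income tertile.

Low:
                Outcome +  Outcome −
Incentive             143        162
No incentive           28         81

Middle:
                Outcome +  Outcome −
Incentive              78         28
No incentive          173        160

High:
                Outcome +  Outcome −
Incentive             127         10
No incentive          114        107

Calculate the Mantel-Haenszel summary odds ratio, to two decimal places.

3.75

OR_MH = Σ(aᵢdᵢ/nᵢ) / Σ(bᵢcᵢ/nᵢ), where nᵢ is the stratum total.
Stratum 1 (Low): n = 414; a·d/n = 143·81/414 = 27.9783; b·c/n = 162·28/414 = 10.9565
Stratum 2 (Middle): n = 439; a·d/n = 78·160/439 = 28.4282; b·c/n = 28·173/439 = 11.0342
Stratum 3 (High): n = 358; a·d/n = 127·107/358 = 37.9581; b·c/n = 10·114/358 = 3.1844
OR_MH = (27.9783 + 28.4282 + 37.9581) / (10.9565 + 11.0342 + 3.1844) = 94.3646 / 25.1750 = 3.74834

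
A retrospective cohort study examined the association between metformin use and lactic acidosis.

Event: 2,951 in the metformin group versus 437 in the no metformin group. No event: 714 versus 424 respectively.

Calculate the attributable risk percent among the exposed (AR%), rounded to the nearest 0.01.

36.96

From the description: a = 2951, b = 714, c = 437, d = 424.
Risk in exposed = 2951/3665 = 0.80518; risk in unexposed = 437/861 = 0.50755.
RR = 0.80518/0.50755 = 1.58642
AR% = (RR − 1)/RR × 100 = (1.58642 − 1)/1.58642 × 100 = 36.9648%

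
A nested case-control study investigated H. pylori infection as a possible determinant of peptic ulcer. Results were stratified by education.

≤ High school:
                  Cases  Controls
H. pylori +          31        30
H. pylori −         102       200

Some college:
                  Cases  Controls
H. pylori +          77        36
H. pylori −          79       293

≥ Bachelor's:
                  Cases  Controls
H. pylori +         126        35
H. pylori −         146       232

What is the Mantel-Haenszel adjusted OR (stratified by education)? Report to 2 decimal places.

4.96

OR_MH = Σ(aᵢdᵢ/nᵢ) / Σ(bᵢcᵢ/nᵢ), where nᵢ is the stratum total.
Stratum 1 (≤ High school): n = 363; a·d/n = 31·200/363 = 17.0799; b·c/n = 30·102/363 = 8.4298
Stratum 2 (Some college): n = 485; a·d/n = 77·293/485 = 46.5175; b·c/n = 36·79/485 = 5.8639
Stratum 3 (≥ Bachelor's): n = 539; a·d/n = 126·232/539 = 54.2338; b·c/n = 35·146/539 = 9.4805
OR_MH = (17.0799 + 46.5175 + 54.2338) / (8.4298 + 5.8639 + 9.4805) = 117.8312 / 23.7742 = 4.95627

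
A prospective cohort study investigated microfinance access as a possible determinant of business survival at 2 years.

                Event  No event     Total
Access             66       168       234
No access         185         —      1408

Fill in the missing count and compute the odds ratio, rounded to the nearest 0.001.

The missing cell is in the unexposed row: 1408 − 185 = 1223.
So a = 66, b = 168, c = 185, d = 1223.
OR = (a·d)/(b·c) = (66 × 1223) / (168 × 185) = 80718 / 31080 = 2.59710

2.597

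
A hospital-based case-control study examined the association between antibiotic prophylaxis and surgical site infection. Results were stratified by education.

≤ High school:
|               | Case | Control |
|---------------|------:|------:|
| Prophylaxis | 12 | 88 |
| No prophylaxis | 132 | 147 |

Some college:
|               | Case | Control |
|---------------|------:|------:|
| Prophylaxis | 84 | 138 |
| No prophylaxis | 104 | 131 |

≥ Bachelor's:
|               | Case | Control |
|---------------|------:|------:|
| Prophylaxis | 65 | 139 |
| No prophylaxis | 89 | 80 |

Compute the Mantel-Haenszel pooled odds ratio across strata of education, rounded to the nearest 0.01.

OR_MH = Σ(aᵢdᵢ/nᵢ) / Σ(bᵢcᵢ/nᵢ), where nᵢ is the stratum total.
Stratum 1 (≤ High school): n = 379; a·d/n = 12·147/379 = 4.6544; b·c/n = 88·132/379 = 30.6491
Stratum 2 (Some college): n = 457; a·d/n = 84·131/457 = 24.0788; b·c/n = 138·104/457 = 31.4048
Stratum 3 (≥ Bachelor's): n = 373; a·d/n = 65·80/373 = 13.9410; b·c/n = 139·89/373 = 33.1662
OR_MH = (4.6544 + 24.0788 + 13.9410) / (30.6491 + 31.4048 + 33.1662) = 42.6741 / 95.2201 = 0.44816

0.45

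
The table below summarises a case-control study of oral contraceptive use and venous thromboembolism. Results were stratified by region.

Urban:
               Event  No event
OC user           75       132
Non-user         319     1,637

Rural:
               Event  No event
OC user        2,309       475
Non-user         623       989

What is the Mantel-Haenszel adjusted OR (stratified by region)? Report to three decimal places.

OR_MH = Σ(aᵢdᵢ/nᵢ) / Σ(bᵢcᵢ/nᵢ), where nᵢ is the stratum total.
Stratum 1 (Urban): n = 2163; a·d/n = 75·1637/2163 = 56.7614; b·c/n = 132·319/2163 = 19.4674
Stratum 2 (Rural): n = 4396; a·d/n = 2309·989/4396 = 519.4725; b·c/n = 475·623/4396 = 67.3169
OR_MH = (56.7614 + 519.4725) / (19.4674 + 67.3169) = 576.2339 / 86.7843 = 6.63984

6.640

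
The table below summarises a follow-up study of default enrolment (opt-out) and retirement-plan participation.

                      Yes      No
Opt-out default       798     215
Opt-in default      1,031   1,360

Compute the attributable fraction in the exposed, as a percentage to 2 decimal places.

45.26

Cells: a = 798, b = 215, c = 1031, d = 1360.
Risk in exposed = 798/1013 = 0.78776; risk in unexposed = 1031/2391 = 0.43120.
RR = 0.78776/0.43120 = 1.82690
AR% = (RR − 1)/RR × 100 = (1.82690 − 1)/1.82690 × 100 = 45.2624%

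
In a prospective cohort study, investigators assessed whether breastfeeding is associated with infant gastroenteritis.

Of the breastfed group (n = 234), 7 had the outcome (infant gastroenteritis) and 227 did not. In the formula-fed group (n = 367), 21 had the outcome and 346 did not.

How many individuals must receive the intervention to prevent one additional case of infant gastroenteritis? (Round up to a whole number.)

37

Risk in treated group = 7/234 = 0.02991; risk in control = 21/367 = 0.05722.
Absolute risk reduction = 0.05722 − 0.02991 = 0.02731
NNT = 1 / ARR = 1 / 0.02731 = 36.622 → round up → 37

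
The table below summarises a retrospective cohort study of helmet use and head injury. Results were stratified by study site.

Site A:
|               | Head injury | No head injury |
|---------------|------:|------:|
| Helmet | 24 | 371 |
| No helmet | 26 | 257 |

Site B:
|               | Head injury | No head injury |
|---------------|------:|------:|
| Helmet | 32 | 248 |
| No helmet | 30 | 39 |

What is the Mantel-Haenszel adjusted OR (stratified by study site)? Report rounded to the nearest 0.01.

OR_MH = Σ(aᵢdᵢ/nᵢ) / Σ(bᵢcᵢ/nᵢ), where nᵢ is the stratum total.
Stratum 1 (Site A): n = 678; a·d/n = 24·257/678 = 9.0973; b·c/n = 371·26/678 = 14.2271
Stratum 2 (Site B): n = 349; a·d/n = 32·39/349 = 3.5759; b·c/n = 248·30/349 = 21.3181
OR_MH = (9.0973 + 3.5759) / (14.2271 + 21.3181) = 12.6733 / 35.5452 = 0.35654

0.36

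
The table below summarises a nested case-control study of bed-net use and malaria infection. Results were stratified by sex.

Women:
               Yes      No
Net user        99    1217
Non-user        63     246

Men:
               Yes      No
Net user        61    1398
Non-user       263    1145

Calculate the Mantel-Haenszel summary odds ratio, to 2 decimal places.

0.22

OR_MH = Σ(aᵢdᵢ/nᵢ) / Σ(bᵢcᵢ/nᵢ), where nᵢ is the stratum total.
Stratum 1 (Women): n = 1625; a·d/n = 99·246/1625 = 14.9871; b·c/n = 1217·63/1625 = 47.1822
Stratum 2 (Men): n = 2867; a·d/n = 61·1145/2867 = 24.3617; b·c/n = 1398·263/2867 = 128.2435
OR_MH = (14.9871 + 24.3617) / (47.1822 + 128.2435) = 39.3488 / 175.4256 = 0.22430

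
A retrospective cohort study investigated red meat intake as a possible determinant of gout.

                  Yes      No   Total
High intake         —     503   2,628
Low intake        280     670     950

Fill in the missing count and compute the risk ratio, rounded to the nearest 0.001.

The missing cell is in the exposed row: 2628 − 503 = 2125.
So a = 2125, b = 503, c = 280, d = 670.
RR = [a/(a+b)] / [c/(c+d)] = (2125/2628) / (280/950) = 0.80860/0.29474 = 2.74346

2.743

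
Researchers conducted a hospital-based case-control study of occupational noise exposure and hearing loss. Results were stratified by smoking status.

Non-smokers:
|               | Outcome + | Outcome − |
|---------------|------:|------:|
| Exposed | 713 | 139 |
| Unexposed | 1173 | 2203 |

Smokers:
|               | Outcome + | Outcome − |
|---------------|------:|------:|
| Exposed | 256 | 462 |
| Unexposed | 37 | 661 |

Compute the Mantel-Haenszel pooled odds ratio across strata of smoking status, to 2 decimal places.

9.70

OR_MH = Σ(aᵢdᵢ/nᵢ) / Σ(bᵢcᵢ/nᵢ), where nᵢ is the stratum total.
Stratum 1 (Non-smokers): n = 4228; a·d/n = 713·2203/4228 = 371.5088; b·c/n = 139·1173/4228 = 38.5636
Stratum 2 (Smokers): n = 1416; a·d/n = 256·661/1416 = 119.5028; b·c/n = 462·37/1416 = 12.0720
OR_MH = (371.5088 + 119.5028) / (38.5636 + 12.0720) = 491.0116 / 50.6357 = 9.69695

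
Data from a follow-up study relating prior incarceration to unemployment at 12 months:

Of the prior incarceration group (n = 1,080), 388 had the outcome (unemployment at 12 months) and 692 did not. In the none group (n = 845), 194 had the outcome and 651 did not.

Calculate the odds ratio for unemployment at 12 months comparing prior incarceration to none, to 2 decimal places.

1.88

From the description: a = 388, b = 692, c = 194, d = 651.
OR = (a·d)/(b·c) = (388 × 651) / (692 × 194) = 252588 / 134248 = 1.88150
The odds of unemployment at 12 months are about 1.88 times as high in the prior incarceration group.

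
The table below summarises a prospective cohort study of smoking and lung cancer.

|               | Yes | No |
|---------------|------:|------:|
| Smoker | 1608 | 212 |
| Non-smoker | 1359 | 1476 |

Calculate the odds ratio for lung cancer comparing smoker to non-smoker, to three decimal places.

8.238

Cells: a = 1608, b = 212, c = 1359, d = 1476.
OR = (a·d)/(b·c) = (1608 × 1476) / (212 × 1359) = 2373408 / 288108 = 8.23791
The odds of lung cancer are about 8.24 times as high in the smoker group.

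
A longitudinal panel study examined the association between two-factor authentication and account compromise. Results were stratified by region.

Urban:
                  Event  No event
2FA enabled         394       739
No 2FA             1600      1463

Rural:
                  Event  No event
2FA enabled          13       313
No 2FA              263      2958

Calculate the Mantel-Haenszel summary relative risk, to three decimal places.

0.656

RR_MH = Σ(aᵢ·n₀ᵢ/nᵢ) / Σ(cᵢ·n₁ᵢ/nᵢ), with n₁ᵢ = aᵢ+bᵢ (exposed), n₀ᵢ = cᵢ+dᵢ (unexposed), nᵢ = n₁ᵢ+n₀ᵢ.
Stratum 1 (Urban): n₁ = 1133, n₀ = 3063, n = 4196; a·n₀/n = 394·3063/4196 = 287.6125; c·n₁/n = 1600·1133/4196 = 432.0305
Stratum 2 (Rural): n₁ = 326, n₀ = 3221, n = 3547; a·n₀/n = 13·3221/3547 = 11.8052; c·n₁/n = 263·326/3547 = 24.1720
RR_MH = (287.6125 + 11.8052) / (432.0305 + 24.1720) = 299.4177 / 456.2025 = 0.65633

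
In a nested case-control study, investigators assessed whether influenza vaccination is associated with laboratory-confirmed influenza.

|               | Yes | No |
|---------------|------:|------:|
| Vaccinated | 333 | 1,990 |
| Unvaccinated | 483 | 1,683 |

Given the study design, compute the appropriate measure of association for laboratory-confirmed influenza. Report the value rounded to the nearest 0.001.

0.583

Cells: a = 333, b = 1990, c = 483, d = 1683.
This is a nested case-control study: participants were sampled on outcome status, so risks in the source population cannot be estimated directly — relative risk is not valid here. The odds ratio is the appropriate measure.
OR = (a·d)/(b·c) = (333 × 1683) / (1990 × 483) = 560439 / 961170 = 0.58308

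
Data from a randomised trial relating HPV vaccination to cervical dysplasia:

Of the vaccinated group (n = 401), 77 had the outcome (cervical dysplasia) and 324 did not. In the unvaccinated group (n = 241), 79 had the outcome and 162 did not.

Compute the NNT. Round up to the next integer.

Risk in treated group = 77/401 = 0.19202; risk in control = 79/241 = 0.32780.
Absolute risk reduction = 0.32780 − 0.19202 = 0.13578
NNT = 1 / ARR = 1 / 0.13578 = 7.365 → round up → 8

8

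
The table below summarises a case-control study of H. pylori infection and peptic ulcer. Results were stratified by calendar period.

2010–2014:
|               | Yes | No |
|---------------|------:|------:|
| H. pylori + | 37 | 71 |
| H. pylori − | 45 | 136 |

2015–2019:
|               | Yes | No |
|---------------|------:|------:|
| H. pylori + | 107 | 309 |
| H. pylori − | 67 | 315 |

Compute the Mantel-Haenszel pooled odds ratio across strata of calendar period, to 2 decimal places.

1.61

OR_MH = Σ(aᵢdᵢ/nᵢ) / Σ(bᵢcᵢ/nᵢ), where nᵢ is the stratum total.
Stratum 1 (2010–2014): n = 289; a·d/n = 37·136/289 = 17.4118; b·c/n = 71·45/289 = 11.0554
Stratum 2 (2015–2019): n = 798; a·d/n = 107·315/798 = 42.2368; b·c/n = 309·67/798 = 25.9436
OR_MH = (17.4118 + 42.2368) / (11.0554 + 25.9436) = 59.6486 / 36.9990 = 1.61217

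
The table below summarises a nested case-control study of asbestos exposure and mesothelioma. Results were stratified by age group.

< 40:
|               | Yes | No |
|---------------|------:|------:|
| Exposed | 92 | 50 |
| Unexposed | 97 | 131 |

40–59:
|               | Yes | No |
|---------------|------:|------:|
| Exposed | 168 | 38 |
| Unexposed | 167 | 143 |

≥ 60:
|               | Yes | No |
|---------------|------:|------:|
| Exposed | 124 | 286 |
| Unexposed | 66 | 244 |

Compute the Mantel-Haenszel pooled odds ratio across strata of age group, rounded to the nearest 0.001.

2.347

OR_MH = Σ(aᵢdᵢ/nᵢ) / Σ(bᵢcᵢ/nᵢ), where nᵢ is the stratum total.
Stratum 1 (< 40): n = 370; a·d/n = 92·131/370 = 32.5730; b·c/n = 50·97/370 = 13.1081
Stratum 2 (40–59): n = 516; a·d/n = 168·143/516 = 46.5581; b·c/n = 38·167/516 = 12.2984
Stratum 3 (≥ 60): n = 720; a·d/n = 124·244/720 = 42.0222; b·c/n = 286·66/720 = 26.2167
OR_MH = (32.5730 + 46.5581 + 42.0222) / (13.1081 + 12.2984 + 26.2167) = 121.1533 / 51.6232 = 2.34688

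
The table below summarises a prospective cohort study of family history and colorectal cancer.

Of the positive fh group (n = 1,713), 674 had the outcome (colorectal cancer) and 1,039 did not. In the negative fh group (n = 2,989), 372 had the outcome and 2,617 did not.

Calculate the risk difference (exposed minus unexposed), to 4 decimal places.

0.2690

From the description: a = 674, b = 1039, c = 372, d = 2617.
Risk in exposed = 674/1713 = 0.393462; risk in unexposed = 372/2989 = 0.124456.
Risk difference = 0.393462 − 0.124456 = 0.269005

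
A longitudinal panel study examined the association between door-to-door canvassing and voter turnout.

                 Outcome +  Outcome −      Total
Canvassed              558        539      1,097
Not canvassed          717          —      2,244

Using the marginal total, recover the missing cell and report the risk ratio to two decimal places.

The missing cell is in the unexposed row: 2244 − 717 = 1527.
So a = 558, b = 539, c = 717, d = 1527.
RR = [a/(a+b)] / [c/(c+d)] = (558/1097) / (717/2244) = 0.50866/0.31952 = 1.59196

1.59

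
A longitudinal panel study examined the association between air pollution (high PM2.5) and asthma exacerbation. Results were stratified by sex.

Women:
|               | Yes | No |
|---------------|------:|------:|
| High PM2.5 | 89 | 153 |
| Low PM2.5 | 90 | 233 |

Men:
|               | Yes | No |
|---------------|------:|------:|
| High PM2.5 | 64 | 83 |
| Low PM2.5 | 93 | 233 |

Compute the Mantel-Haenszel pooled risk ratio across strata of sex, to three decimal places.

RR_MH = Σ(aᵢ·n₀ᵢ/nᵢ) / Σ(cᵢ·n₁ᵢ/nᵢ), with n₁ᵢ = aᵢ+bᵢ (exposed), n₀ᵢ = cᵢ+dᵢ (unexposed), nᵢ = n₁ᵢ+n₀ᵢ.
Stratum 1 (Women): n₁ = 242, n₀ = 323, n = 565; a·n₀/n = 89·323/565 = 50.8796; c·n₁/n = 90·242/565 = 38.5487
Stratum 2 (Men): n₁ = 147, n₀ = 326, n = 473; a·n₀/n = 64·326/473 = 44.1099; c·n₁/n = 93·147/473 = 28.9027
RR_MH = (50.8796 + 44.1099) / (38.5487 + 28.9027) = 94.9896 / 67.4514 = 1.40827

1.408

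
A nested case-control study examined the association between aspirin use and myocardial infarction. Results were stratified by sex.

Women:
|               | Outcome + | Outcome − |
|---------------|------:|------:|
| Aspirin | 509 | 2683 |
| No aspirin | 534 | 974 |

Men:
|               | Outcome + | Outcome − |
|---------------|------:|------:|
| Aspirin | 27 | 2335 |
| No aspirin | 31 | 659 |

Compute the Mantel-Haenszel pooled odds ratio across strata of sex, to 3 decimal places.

OR_MH = Σ(aᵢdᵢ/nᵢ) / Σ(bᵢcᵢ/nᵢ), where nᵢ is the stratum total.
Stratum 1 (Women): n = 4700; a·d/n = 509·974/4700 = 105.4821; b·c/n = 2683·534/4700 = 304.8345
Stratum 2 (Men): n = 3052; a·d/n = 27·659/3052 = 5.8299; b·c/n = 2335·31/3052 = 23.7172
OR_MH = (105.4821 + 5.8299) / (304.8345 + 23.7172) = 111.3121 / 328.5517 = 0.33880

0.339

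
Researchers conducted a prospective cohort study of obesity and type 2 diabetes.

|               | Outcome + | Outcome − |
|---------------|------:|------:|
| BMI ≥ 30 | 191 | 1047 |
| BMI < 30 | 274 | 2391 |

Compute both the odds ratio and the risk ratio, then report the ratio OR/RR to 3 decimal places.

1.061

Cells: a = 191, b = 1047, c = 274, d = 2391.
OR = (191·2391)/(1047·274) = 456681/286878 = 1.59190
Risk in exposed = 191/1238 = 0.15428; risk in unexposed = 274/2665 = 0.10281; RR = 1.50058
OR/RR = 1.59190 / 1.50058 = 1.06086
The outcome is not rare, so the OR lies further from 1 than the RR.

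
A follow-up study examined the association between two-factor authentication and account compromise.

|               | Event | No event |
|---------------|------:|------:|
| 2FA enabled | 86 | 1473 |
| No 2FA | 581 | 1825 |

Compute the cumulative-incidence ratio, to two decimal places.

0.23

Cells: a = 86, b = 1473, c = 581, d = 1825.
Risk in exposed = 86/1559 = 0.05516; risk in unexposed = 581/2406 = 0.24148.
RR = 0.05516 / 0.24148 = 0.22844
The risk is 77% lower among the exposed than among the unexposed.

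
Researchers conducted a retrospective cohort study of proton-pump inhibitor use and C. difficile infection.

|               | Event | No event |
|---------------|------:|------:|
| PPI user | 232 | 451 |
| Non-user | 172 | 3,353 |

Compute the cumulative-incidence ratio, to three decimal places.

Cells: a = 232, b = 451, c = 172, d = 3353.
Risk in exposed = 232/683 = 0.33968; risk in unexposed = 172/3525 = 0.04879.
RR = 0.33968 / 0.04879 = 6.96142
The risk among the exposed is 6.96 times that among the unexposed.

6.961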